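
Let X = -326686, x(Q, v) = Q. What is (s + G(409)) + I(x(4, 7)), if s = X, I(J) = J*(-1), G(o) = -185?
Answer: -326875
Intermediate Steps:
I(J) = -J
s = -326686
(s + G(409)) + I(x(4, 7)) = (-326686 - 185) - 1*4 = -326871 - 4 = -326875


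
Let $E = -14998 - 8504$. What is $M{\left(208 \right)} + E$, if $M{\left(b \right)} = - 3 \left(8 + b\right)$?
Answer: $-24150$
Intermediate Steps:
$M{\left(b \right)} = -24 - 3 b$
$E = -23502$
$M{\left(208 \right)} + E = \left(-24 - 624\right) - 23502 = -648 - 23502 = -24150$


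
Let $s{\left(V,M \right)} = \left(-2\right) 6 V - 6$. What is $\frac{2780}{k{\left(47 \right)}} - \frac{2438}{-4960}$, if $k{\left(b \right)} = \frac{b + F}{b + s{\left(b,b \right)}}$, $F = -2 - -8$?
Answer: $- \frac{3605706593}{131440} \approx -27432.0$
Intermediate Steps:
$s{\left(V,M \right)} = -6 - 12 V$ ($s{\left(V,M \right)} = - 12 V - 6 = -6 - 12 V$)
$F = 6$ ($F = -2 + 8 = 6$)
$k{\left(b \right)} = \frac{6 + b}{-6 - 11 b}$ ($k{\left(b \right)} = \frac{b + 6}{b - \left(6 + 12 b\right)} = \frac{6 + b}{-6 - 11 b}$)
$\frac{2780}{k{\left(47 \right)}} - \frac{2438}{-4960} = \frac{2780}{\frac{1}{6 + 11 \cdot 47} \left(-6 - 47\right)} - \frac{2438}{-4960} = \frac{2780}{\frac{1}{6 + 517} \left(-6 - 47\right)} - - \frac{1219}{2480} = \frac{2780}{\frac{1}{523} \left(-53\right)} + \frac{1219}{2480} = \frac{2780}{- \frac{53}{523}} + \frac{1219}{2480} = 2780 \left(- \frac{523}{53}\right) + \frac{1219}{2480} = - \frac{1453940}{53} + \frac{1219}{2480} = - \frac{3605706593}{131440}$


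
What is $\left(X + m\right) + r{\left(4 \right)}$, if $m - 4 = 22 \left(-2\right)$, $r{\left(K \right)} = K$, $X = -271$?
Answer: $-307$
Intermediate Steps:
$m = -40$ ($m = 4 + 22 \left(-2\right) = 4 - 44 = -40$)
$\left(X + m\right) + r{\left(4 \right)} = \left(-271 - 40\right) + 4 = -311 + 4 = -307$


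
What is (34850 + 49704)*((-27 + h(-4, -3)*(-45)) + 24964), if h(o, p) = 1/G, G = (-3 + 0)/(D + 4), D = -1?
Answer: 2112328028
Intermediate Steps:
G = -1 (G = (-3 + 0)/(-1 + 4) = -3/3 = -3*⅓ = -1)
h(o, p) = -1 (h(o, p) = 1/(-1) = -1)
(34850 + 49704)*((-27 + h(-4, -3)*(-45)) + 24964) = (34850 + 49704)*((-27 - 1*(-45)) + 24964) = 84554*((-27 + 45) + 24964) = 84554*(18 + 24964) = 84554*24982 = 2112328028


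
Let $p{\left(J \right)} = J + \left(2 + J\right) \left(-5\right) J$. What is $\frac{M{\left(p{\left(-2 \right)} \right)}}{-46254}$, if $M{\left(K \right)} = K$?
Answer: $\frac{1}{23127} \approx 4.324 \cdot 10^{-5}$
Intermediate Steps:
$p{\left(J \right)} = J + J \left(-10 - 5 J\right)$ ($p{\left(J \right)} = J + \left(-10 - 5 J\right) J = J + J \left(-10 - 5 J\right)$)
$\frac{M{\left(p{\left(-2 \right)} \right)}}{-46254} = \frac{\left(-1\right) \left(-2\right) \left(9 + 5 \left(-2\right)\right)}{-46254} = \left(-1\right) \left(-2\right) \left(9 - 10\right) \left(- \frac{1}{46254}\right) = \left(-1\right) \left(-2\right) \left(-1\right) \left(- \frac{1}{46254}\right) = \left(-2\right) \left(- \frac{1}{46254}\right) = \frac{1}{23127}$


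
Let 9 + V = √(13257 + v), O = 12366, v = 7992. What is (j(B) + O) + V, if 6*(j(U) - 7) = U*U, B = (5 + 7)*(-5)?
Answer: 12964 + 3*√2361 ≈ 13110.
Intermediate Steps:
B = -60 (B = 12*(-5) = -60)
j(U) = 7 + U²/6 (j(U) = 7 + (U*U)/6 = 7 + U²/6)
V = -9 + 3*√2361 (V = -9 + √(13257 + 7992) = -9 + √21249 = -9 + 3*√2361 ≈ 136.77)
(j(B) + O) + V = ((7 + (⅙)*(-60)²) + 12366) + (-9 + 3*√2361) = ((7 + (⅙)*3600) + 12366) + (-9 + 3*√2361) = ((7 + 600) + 12366) + (-9 + 3*√2361) = (607 + 12366) + (-9 + 3*√2361) = 12973 + (-9 + 3*√2361) = 12964 + 3*√2361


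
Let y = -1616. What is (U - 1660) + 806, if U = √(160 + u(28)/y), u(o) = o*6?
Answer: -854 + √6524398/202 ≈ -841.36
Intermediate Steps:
u(o) = 6*o
U = √6524398/202 (U = √(160 + (6*28)/(-1616)) = √(160 + 168*(-1/1616)) = √(160 - 21/202) = √(32299/202) = √6524398/202 ≈ 12.645)
(U - 1660) + 806 = (√6524398/202 - 1660) + 806 = (-1660 + √6524398/202) + 806 = -854 + √6524398/202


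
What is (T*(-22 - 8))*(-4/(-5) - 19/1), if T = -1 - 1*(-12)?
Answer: 6006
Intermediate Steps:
T = 11 (T = -1 + 12 = 11)
(T*(-22 - 8))*(-4/(-5) - 19/1) = (11*(-22 - 8))*(-4/(-5) - 19/1) = (11*(-30))*(-4*(-⅕) - 19*1) = -330*(⅘ - 19) = -330*(-91/5) = 6006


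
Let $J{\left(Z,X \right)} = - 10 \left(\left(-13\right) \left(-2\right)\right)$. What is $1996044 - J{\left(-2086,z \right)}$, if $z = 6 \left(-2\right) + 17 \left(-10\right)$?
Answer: $1996304$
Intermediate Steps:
$z = -182$ ($z = -12 - 170 = -182$)
$J{\left(Z,X \right)} = -260$ ($J{\left(Z,X \right)} = \left(-10\right) 26 = -260$)
$1996044 - J{\left(-2086,z \right)} = 1996044 - -260 = 1996044 + 260 = 1996304$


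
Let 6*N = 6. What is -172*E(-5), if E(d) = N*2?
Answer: -344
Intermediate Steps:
N = 1 (N = (⅙)*6 = 1)
E(d) = 2 (E(d) = 1*2 = 2)
-172*E(-5) = -172*2 = -344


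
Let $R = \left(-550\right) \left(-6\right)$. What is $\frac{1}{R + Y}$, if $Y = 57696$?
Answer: $\frac{1}{60996} \approx 1.6395 \cdot 10^{-5}$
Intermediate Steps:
$R = 3300$
$\frac{1}{R + Y} = \frac{1}{3300 + 57696} = \frac{1}{60996}$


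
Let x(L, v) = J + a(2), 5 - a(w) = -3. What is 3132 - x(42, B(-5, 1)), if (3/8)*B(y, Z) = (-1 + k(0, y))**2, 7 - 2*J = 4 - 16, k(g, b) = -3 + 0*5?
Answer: 6229/2 ≈ 3114.5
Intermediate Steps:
a(w) = 8 (a(w) = 5 - 1*(-3) = 5 + 3 = 8)
k(g, b) = -3 (k(g, b) = -3 + 0 = -3)
J = 19/2 (J = 7/2 - (4 - 16)/2 = 7/2 - 1/2*(-12) = 7/2 + 6 = 19/2 ≈ 9.5000)
B(y, Z) = 128/3 (B(y, Z) = 8*(-1 - 3)**2/3 = (8/3)*(-4)**2 = (8/3)*16 = 128/3)
x(L, v) = 35/2 (x(L, v) = 19/2 + 8 = 35/2)
3132 - x(42, B(-5, 1)) = 3132 - 1*35/2 = 3132 - 35/2 = 6229/2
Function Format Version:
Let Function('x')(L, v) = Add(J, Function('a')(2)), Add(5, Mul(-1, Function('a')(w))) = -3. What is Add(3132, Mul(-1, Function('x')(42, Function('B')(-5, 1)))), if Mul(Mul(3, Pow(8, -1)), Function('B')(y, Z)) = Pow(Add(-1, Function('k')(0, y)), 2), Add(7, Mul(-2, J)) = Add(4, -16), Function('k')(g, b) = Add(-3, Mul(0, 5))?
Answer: Rational(6229, 2) ≈ 3114.5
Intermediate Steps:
Function('a')(w) = 8 (Function('a')(w) = Add(5, Mul(-1, -3)) = Add(5, 3) = 8)
Function('k')(g, b) = -3 (Function('k')(g, b) = Add(-3, 0) = -3)
J = Rational(19, 2) (J = Add(Rational(7, 2), Mul(Rational(-1, 2), Add(4, -16))) = Add(Rational(7, 2), Mul(Rational(-1, 2), -12)) = Add(Rational(7, 2), 6) = Rational(19, 2) ≈ 9.5000)
Function('B')(y, Z) = Rational(128, 3) (Function('B')(y, Z) = Mul(Rational(8, 3), Pow(Add(-1, -3), 2)) = Mul(Rational(8, 3), Pow(-4, 2)) = Mul(Rational(8, 3), 16) = Rational(128, 3))
Function('x')(L, v) = Rational(35, 2) (Function('x')(L, v) = Add(Rational(19, 2), 8) = Rational(35, 2))
Add(3132, Mul(-1, Function('x')(42, Function('B')(-5, 1)))) = Add(3132, Mul(-1, Rational(35, 2))) = Add(3132, Rational(-35, 2)) = Rational(6229, 2)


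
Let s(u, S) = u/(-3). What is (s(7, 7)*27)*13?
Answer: -819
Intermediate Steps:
s(u, S) = -u/3 (s(u, S) = u*(-⅓) = -u/3)
(s(7, 7)*27)*13 = (-⅓*7*27)*13 = -7/3*27*13 = -63*13 = -819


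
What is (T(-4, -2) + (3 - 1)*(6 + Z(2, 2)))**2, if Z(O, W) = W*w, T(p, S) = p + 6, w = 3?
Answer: 676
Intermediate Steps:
T(p, S) = 6 + p
Z(O, W) = 3*W (Z(O, W) = W*3 = 3*W)
(T(-4, -2) + (3 - 1)*(6 + Z(2, 2)))**2 = ((6 - 4) + (3 - 1)*(6 + 3*2))**2 = (2 + 2*(6 + 6))**2 = (2 + 2*12)**2 = (2 + 24)**2 = 26**2 = 676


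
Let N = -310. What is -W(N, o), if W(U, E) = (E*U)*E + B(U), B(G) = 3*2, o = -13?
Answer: 52384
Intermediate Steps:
B(G) = 6
W(U, E) = 6 + U*E**2 (W(U, E) = (E*U)*E + 6 = U*E**2 + 6 = 6 + U*E**2)
-W(N, o) = -(6 - 310*(-13)**2) = -(6 - 310*169) = -(6 - 52390) = -1*(-52384) = 52384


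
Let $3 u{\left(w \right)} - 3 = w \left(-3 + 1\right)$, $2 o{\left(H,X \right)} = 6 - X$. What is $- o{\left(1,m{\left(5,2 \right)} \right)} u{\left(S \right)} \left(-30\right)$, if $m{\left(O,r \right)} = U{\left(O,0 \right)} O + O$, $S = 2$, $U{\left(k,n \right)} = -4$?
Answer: $-105$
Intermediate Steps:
$m{\left(O,r \right)} = - 3 O$ ($m{\left(O,r \right)} = - 4 O + O = - 3 O$)
$o{\left(H,X \right)} = 3 - \frac{X}{2}$ ($o{\left(H,X \right)} = \frac{6 - X}{2} = 3 - \frac{X}{2}$)
$u{\left(w \right)} = 1 - \frac{2 w}{3}$ ($u{\left(w \right)} = 1 + \frac{w \left(-3 + 1\right)}{3} = 1 + \frac{w \left(-2\right)}{3} = 1 + \frac{\left(-2\right) w}{3} = 1 - \frac{2 w}{3}$)
$- o{\left(1,m{\left(5,2 \right)} \right)} u{\left(S \right)} \left(-30\right) = - \left(3 - \frac{\left(-3\right) 5}{2}\right) \left(1 - \frac{4}{3}\right) \left(-30\right) = - \left(3 - - \frac{15}{2}\right) \left(1 - \frac{4}{3}\right) \left(-30\right) = - \left(3 + \frac{15}{2}\right) \left(- \frac{1}{3}\right) \left(-30\right) = - \frac{21}{2} \left(- \frac{1}{3}\right) \left(-30\right) = - \frac{\left(-7\right) \left(-30\right)}{2} = \left(-1\right) 105 = -105$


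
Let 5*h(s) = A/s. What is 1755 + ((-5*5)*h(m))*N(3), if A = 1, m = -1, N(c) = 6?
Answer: 1785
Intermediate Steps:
h(s) = 1/(5*s) (h(s) = (1/s)/5 = 1/(5*s))
1755 + ((-5*5)*h(m))*N(3) = 1755 + ((-5*5)*((1/5)/(-1)))*6 = 1755 - 5*(-1)*6 = 1755 - 25*(-1/5)*6 = 1755 + 5*6 = 1755 + 30 = 1785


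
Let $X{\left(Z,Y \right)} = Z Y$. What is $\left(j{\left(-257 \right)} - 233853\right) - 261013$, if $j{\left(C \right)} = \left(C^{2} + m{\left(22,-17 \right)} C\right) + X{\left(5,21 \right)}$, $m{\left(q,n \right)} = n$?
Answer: $-424343$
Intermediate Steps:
$X{\left(Z,Y \right)} = Y Z$
$j{\left(C \right)} = 105 + C^{2} - 17 C$ ($j{\left(C \right)} = \left(C^{2} - 17 C\right) + 21 \cdot 5 = \left(C^{2} - 17 C\right) + 105 = 105 + C^{2} - 17 C$)
$\left(j{\left(-257 \right)} - 233853\right) - 261013 = \left(\left(105 + \left(-257\right)^{2} - -4369\right) - 233853\right) - 261013 = \left(\left(105 + 66049 + 4369\right) - 233853\right) - 261013 = \left(70523 - 233853\right) - 261013 = -163330 - 261013 = -424343$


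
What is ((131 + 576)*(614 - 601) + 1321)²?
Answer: 110502144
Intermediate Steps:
((131 + 576)*(614 - 601) + 1321)² = (707*13 + 1321)² = (9191 + 1321)² = 10512² = 110502144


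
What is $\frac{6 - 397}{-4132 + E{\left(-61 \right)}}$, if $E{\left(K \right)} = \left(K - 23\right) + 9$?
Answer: $\frac{391}{4207} \approx 0.09294$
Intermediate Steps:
$E{\left(K \right)} = -14 + K$ ($E{\left(K \right)} = \left(-23 + K\right) + 9 = -14 + K$)
$\frac{6 - 397}{-4132 + E{\left(-61 \right)}} = \frac{6 - 397}{-4132 - 75} = - \frac{391}{-4132 - 75} = - \frac{391}{-4207} = \left(-391\right) \left(- \frac{1}{4207}\right) = \frac{391}{4207}$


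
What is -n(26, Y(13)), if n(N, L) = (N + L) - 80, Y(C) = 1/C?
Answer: 701/13 ≈ 53.923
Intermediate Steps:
n(N, L) = -80 + L + N (n(N, L) = (L + N) - 80 = -80 + L + N)
-n(26, Y(13)) = -(-80 + 1/13 + 26) = -1*(-701/13) = 701/13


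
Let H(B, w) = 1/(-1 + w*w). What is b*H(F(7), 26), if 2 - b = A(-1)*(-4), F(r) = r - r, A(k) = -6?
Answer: -22/675 ≈ -0.032593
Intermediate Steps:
F(r) = 0
H(B, w) = 1/(-1 + w²)
b = -22 (b = 2 - (-6)*(-4) = 2 - 1*24 = 2 - 24 = -22)
b*H(F(7), 26) = -22/(-1 + 26²) = -22/(-1 + 676) = -22/675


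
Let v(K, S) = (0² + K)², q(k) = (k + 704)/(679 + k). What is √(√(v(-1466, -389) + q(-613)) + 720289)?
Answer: √(3137578884 + 66*√9361729542)/66 ≈ 849.56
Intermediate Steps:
q(k) = (704 + k)/(679 + k)
v(K, S) = K² (v(K, S) = (0 + K)² = K²)
√(√(v(-1466, -389) + q(-613)) + 720289) = √(√((-1466)² + (704 - 613)/(679 - 613)) + 720289) = √(√(2149156 + 91/66) + 720289) = √(√(141844387/66) + 720289) = √(√9361729542/66 + 720289) = √(720289 + √9361729542/66)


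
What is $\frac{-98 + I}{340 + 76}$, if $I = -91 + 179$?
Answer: $- \frac{5}{208} \approx -0.024038$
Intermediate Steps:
$I = 88$
$\frac{-98 + I}{340 + 76} = \frac{-98 + 88}{340 + 76} = \frac{1}{416} \left(-10\right) = - \frac{5}{208}$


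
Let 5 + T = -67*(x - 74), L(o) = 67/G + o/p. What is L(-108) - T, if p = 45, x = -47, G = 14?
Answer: -566973/70 ≈ -8099.6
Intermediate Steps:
L(o) = 67/14 + o/45
T = 8102 (T = -5 - 67*(-47 - 74) = -5 - 67*(-121) = -5 + 8107 = 8102)
L(-108) - T = (67/14 + (1/45)*(-108)) - 1*8102 = (67/14 - 12/5) - 8102 = 167/70 - 8102 = -566973/70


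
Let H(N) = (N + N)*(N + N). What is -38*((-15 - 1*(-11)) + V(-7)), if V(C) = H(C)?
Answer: -7296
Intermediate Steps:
H(N) = 4*N² (H(N) = (2*N)*(2*N) = 4*N²)
V(C) = 4*C²
-38*((-15 - 1*(-11)) + V(-7)) = -38*((-15 - 1*(-11)) + 4*(-7)²) = -38*((-15 + 11) + 4*49) = -38*(-4 + 196) = -38*192 = -7296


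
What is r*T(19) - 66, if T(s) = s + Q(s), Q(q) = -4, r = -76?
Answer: -1206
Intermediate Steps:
T(s) = -4 + s (T(s) = s - 4 = -4 + s)
r*T(19) - 66 = -76*(-4 + 19) - 66 = -76*15 - 66 = -1140 - 66 = -1206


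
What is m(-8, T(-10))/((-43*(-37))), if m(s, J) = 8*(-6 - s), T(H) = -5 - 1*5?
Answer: 16/1591 ≈ 0.010057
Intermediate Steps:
T(H) = -10 (T(H) = -5 - 5 = -10)
m(s, J) = -48 - 8*s
m(-8, T(-10))/((-43*(-37))) = (-48 - 8*(-8))/((-43*(-37))) = (-48 + 64)/1591 = 16*(1/1591) = 16/1591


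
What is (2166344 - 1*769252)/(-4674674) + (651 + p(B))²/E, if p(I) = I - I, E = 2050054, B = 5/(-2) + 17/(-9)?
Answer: -441491263547/4791667066198 ≈ -0.092137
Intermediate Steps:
B = -79/18 (B = 5*(-½) + 17*(-⅑) = -5/2 - 17/9 = -79/18 ≈ -4.3889)
p(I) = 0
(2166344 - 1*769252)/(-4674674) + (651 + p(B))²/E = (2166344 - 1*769252)/(-4674674) + (651 + 0)²/2050054 = (2166344 - 769252)*(-1/4674674) + 651²*(1/2050054) = 1397092*(-1/4674674) + 423801*(1/2050054) = -698546/2337337 + 423801/2050054 = -441491263547/4791667066198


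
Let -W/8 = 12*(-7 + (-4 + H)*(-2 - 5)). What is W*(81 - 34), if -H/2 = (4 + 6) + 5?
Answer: -1042272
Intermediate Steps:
H = -30 (H = -2*((4 + 6) + 5) = -2*(10 + 5) = -2*15 = -30)
W = -22176 (W = -96*(-7 + (-4 - 30)*(-2 - 5)) = -96*(-7 - 34*(-7)) = -96*(-7 + 238) = -96*231 = -8*2772 = -22176)
W*(81 - 34) = -22176*(81 - 34) = -22176*47 = -1042272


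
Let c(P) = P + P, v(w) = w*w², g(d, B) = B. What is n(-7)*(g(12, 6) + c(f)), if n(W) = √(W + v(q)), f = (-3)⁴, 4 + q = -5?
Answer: 672*I*√46 ≈ 4557.7*I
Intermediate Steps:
q = -9 (q = -4 - 5 = -9)
f = 81
v(w) = w³
c(P) = 2*P
n(W) = √(-729 + W) (n(W) = √(W + (-9)³) = √(W - 729) = √(-729 + W))
n(-7)*(g(12, 6) + c(f)) = √(-729 - 7)*(6 + 2*81) = √(-736)*(6 + 162) = (4*I*√46)*168 = 672*I*√46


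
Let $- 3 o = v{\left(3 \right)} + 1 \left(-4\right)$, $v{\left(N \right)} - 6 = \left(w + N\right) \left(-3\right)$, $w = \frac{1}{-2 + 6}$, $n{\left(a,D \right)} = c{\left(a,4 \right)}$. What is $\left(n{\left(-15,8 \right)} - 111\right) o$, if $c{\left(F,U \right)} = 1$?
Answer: $- \frac{1705}{6} \approx -284.17$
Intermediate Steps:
$n{\left(a,D \right)} = 1$
$w = \frac{1}{4} \approx 0.25$
$v{\left(N \right)} = \frac{21}{4} - 3 N$ ($v{\left(N \right)} = 6 + \left(\frac{1}{4} + N\right) \left(-3\right) = 6 - \left(\frac{3}{4} + 3 N\right) = \frac{21}{4} - 3 N$)
$o = \frac{31}{12}$ ($o = - \frac{\left(\frac{21}{4} - 9\right) + 1 \left(-4\right)}{3} = - \frac{\left(\frac{21}{4} - 9\right) - 4}{3} = - \frac{- \frac{15}{4} - 4}{3} = \left(- \frac{1}{3}\right) \left(- \frac{31}{4}\right) = \frac{31}{12} \approx 2.5833$)
$\left(n{\left(-15,8 \right)} - 111\right) o = \left(1 - 111\right) \frac{31}{12} = \left(-110\right) \frac{31}{12} = - \frac{1705}{6}$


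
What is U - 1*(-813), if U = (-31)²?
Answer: 1774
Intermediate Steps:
U = 961
U - 1*(-813) = 961 - 1*(-813) = 961 + 813 = 1774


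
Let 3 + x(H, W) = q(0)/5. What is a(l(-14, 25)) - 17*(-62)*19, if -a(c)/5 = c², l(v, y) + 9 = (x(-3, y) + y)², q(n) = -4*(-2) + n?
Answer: -185159351/125 ≈ -1.4813e+6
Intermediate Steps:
q(n) = 8 + n
x(H, W) = -7/5 (x(H, W) = -3 + (8 + 0)/5 = -3 + 8*(⅕) = -3 + 8/5 = -7/5)
l(v, y) = -9 + (-7/5 + y)²
a(c) = -5*c²
a(l(-14, 25)) - 17*(-62)*19 = -5*(-9 + (-7 + 5*25)²/25)² - 17*(-62)*19 = -5*(-9 + (-7 + 125)²/25)² + 1054*19 = -5*(-9 + (1/25)*118²)² + 20026 = -5*(-9 + (1/25)*13924)² + 20026 = -5*(-9 + 13924/25)² + 20026 = -5*(13699/25)² + 20026 = -5*187662601/625 + 20026 = -187662601/125 + 20026 = -185159351/125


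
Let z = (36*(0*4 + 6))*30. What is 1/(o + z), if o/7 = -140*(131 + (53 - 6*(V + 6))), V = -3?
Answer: -1/156200 ≈ -6.4020e-6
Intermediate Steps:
z = 6480 (z = (36*(0 + 6))*30 = (36*6)*30 = 216*30 = 6480)
o = -162680 (o = 7*(-140*(131 + (53 - 6*(-3 + 6)))) = 7*(-140*(131 + (53 - 6*3))) = 7*(-140*(131 + (53 - 1*18))) = 7*(-140*(131 + (53 - 18))) = 7*(-140*(131 + 35)) = 7*(-140*166) = 7*(-23240) = -162680)
1/(o + z) = 1/(-162680 + 6480) = 1/(-156200) = -1/156200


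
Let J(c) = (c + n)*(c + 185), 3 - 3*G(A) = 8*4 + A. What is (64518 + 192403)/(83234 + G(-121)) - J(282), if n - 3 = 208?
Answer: -57509551651/249794 ≈ -2.3023e+5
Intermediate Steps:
n = 211 (n = 3 + 208 = 211)
G(A) = -29/3 - A/3 (G(A) = 1 - (8*4 + A)/3 = 1 - (32 + A)/3 = 1 + (-32/3 - A/3) = -29/3 - A/3)
J(c) = (185 + c)*(211 + c) (J(c) = (c + 211)*(c + 185) = (211 + c)*(185 + c) = (185 + c)*(211 + c))
(64518 + 192403)/(83234 + G(-121)) - J(282) = (64518 + 192403)/(83234 + (-29/3 - ⅓*(-121))) - (39035 + 282² + 396*282) = 256921/(83234 + (-29/3 + 121/3)) - (39035 + 79524 + 111672) = 256921/(83234 + 92/3) - 1*230231 = 256921/(249794/3) - 230231 = 256921*(3/249794) - 230231 = 770763/249794 - 230231 = -57509551651/249794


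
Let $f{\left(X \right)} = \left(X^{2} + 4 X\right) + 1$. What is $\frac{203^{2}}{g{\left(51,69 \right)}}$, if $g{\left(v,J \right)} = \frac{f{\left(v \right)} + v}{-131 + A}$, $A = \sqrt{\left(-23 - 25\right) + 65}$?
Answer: $- \frac{5398379}{2857} + \frac{41209 \sqrt{17}}{2857} \approx -1830.1$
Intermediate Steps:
$f{\left(X \right)} = 1 + X^{2} + 4 X$
$A = \sqrt{17}$ ($A = \sqrt{\left(-23 - 25\right) + 65} = \sqrt{-48 + 65} = \sqrt{17} \approx 4.1231$)
$g{\left(v,J \right)} = \frac{1 + v^{2} + 5 v}{-131 + \sqrt{17}}$ ($g{\left(v,J \right)} = \frac{\left(1 + v^{2} + 4 v\right) + v}{-131 + \sqrt{17}} = \frac{1 + v^{2} + 5 v}{-131 + \sqrt{17}}$)
$\frac{203^{2}}{g{\left(51,69 \right)}} = \frac{203^{2}}{\left(-1\right) \frac{1}{131 - \sqrt{17}} \left(1 + 51^{2} + 5 \cdot 51\right)} = \frac{41209}{\left(-1\right) \frac{1}{131 - \sqrt{17}} \left(1 + 2601 + 255\right)} = \frac{41209}{\left(-1\right) \frac{1}{131 - \sqrt{17}} \cdot 2857} = \frac{41209}{\left(-2857\right) \frac{1}{131 - \sqrt{17}}} = 41209 \left(- \frac{131}{2857} + \frac{\sqrt{17}}{2857}\right) = - \frac{5398379}{2857} + \frac{41209 \sqrt{17}}{2857}$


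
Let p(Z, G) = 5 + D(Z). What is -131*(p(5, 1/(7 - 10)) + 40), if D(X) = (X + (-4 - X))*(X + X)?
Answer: -655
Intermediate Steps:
D(X) = -8*X
p(Z, G) = 5 - 8*Z
-131*(p(5, 1/(7 - 10)) + 40) = -131*((5 - 8*5) + 40) = -131*((5 - 40) + 40) = -131*(-35 + 40) = -131*5 = -655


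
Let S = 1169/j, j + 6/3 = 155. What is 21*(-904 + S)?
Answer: -960001/51 ≈ -18824.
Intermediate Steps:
j = 153 (j = -2 + 155 = 153)
S = 1169/153 ≈ 7.6405
21*(-904 + S) = 21*(-904 + 1169/153) = 21*(-137143/153) = -960001/51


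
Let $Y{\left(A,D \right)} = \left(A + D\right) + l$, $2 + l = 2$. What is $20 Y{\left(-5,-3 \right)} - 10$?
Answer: $-170$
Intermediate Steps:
$l = 0$ ($l = -2 + 2 = 0$)
$Y{\left(A,D \right)} = A + D$ ($Y{\left(A,D \right)} = \left(A + D\right) + 0 = A + D$)
$20 Y{\left(-5,-3 \right)} - 10 = 20 \left(-5 - 3\right) - 10 = 20 \left(-8\right) - 10 = -160 - 10 = -170$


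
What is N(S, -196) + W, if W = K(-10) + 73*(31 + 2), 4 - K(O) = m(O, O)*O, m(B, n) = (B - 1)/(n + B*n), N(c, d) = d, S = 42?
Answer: 19942/9 ≈ 2215.8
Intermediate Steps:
m(B, n) = (-1 + B)/(n + B*n)
K(O) = 4 - (-1 + O)/(1 + O) (K(O) = 4 - (-1 + O)/(O*(1 + O))*O = 4 - (-1 + O)/(1 + O))
W = 21706/9 (W = (5 + 3*(-10))/(1 - 10) + 73*(31 + 2) = (5 - 30)/(-9) + 73*33 = -1/9*(-25) + 2409 = 25/9 + 2409 = 21706/9 ≈ 2411.8)
N(S, -196) + W = -196 + 21706/9 = 19942/9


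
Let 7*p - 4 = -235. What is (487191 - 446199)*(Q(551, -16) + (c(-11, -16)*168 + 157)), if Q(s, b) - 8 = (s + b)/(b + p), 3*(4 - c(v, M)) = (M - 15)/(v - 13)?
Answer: 216283552/7 ≈ 3.0898e+7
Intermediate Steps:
c(v, M) = 4 - (-15 + M)/(3*(-13 + v)) (c(v, M) = 4 - (M - 15)/(3*(v - 13)) = 4 - (-15 + M)/(3*(-13 + v)))
p = -33 (p = 4/7 + (⅐)*(-235) = 4/7 - 235/7 = -33)
Q(s, b) = 8 + (b + s)/(-33 + b) (Q(s, b) = 8 + (s + b)/(b - 33) = 8 + (b + s)/(-33 + b))
(487191 - 446199)*(Q(551, -16) + (c(-11, -16)*168 + 157)) = (487191 - 446199)*((-264 + 551 + 9*(-16))/(-33 - 16) + (((-141 - 1*(-16) + 12*(-11))/(3*(-13 - 11)))*168 + 157)) = 40992*((-264 + 551 - 144)/(-49) + (((⅓)*(-141 + 16 - 132)/(-24))*168 + 157)) = 40992*(-1/49*143 + (((⅓)*(-1/24)*(-257))*168 + 157)) = 40992*(-143/49 + ((257/72)*168 + 157)) = 40992*(-143/49 + (1799/3 + 157)) = 40992*(-143/49 + 2270/3) = 40992*(110801/147) = 216283552/7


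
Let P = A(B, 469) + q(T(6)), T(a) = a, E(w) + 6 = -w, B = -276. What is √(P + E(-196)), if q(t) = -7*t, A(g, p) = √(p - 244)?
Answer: √163 ≈ 12.767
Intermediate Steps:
E(w) = -6 - w
A(g, p) = √(-244 + p)
P = -27 (P = √(-244 + 469) - 7*6 = √225 - 42 = 15 - 42 = -27)
√(P + E(-196)) = √(-27 + (-6 - 1*(-196))) = √(-27 + (-6 + 196)) = √(-27 + 190) = √163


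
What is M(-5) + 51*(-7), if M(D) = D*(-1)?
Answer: -352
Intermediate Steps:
M(D) = -D
M(-5) + 51*(-7) = -1*(-5) + 51*(-7) = 5 - 357 = -352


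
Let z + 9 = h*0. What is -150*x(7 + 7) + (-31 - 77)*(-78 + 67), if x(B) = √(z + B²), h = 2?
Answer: 1188 - 150*√187 ≈ -863.22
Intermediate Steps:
z = -9 (z = -9 + 2*0 = -9 + 0 = -9)
x(B) = √(-9 + B²)
-150*x(7 + 7) + (-31 - 77)*(-78 + 67) = -150*√(-9 + (7 + 7)²) + (-31 - 77)*(-78 + 67) = -150*√(-9 + 14²) - 108*(-11) = -150*√(-9 + 196) + 1188 = -150*√187 + 1188 = 1188 - 150*√187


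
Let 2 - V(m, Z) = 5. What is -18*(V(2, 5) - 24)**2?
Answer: -13122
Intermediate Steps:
V(m, Z) = -3 (V(m, Z) = 2 - 1*5 = 2 - 5 = -3)
-18*(V(2, 5) - 24)**2 = -18*(-3 - 24)**2 = -18*(-27)**2 = -18*729 = -13122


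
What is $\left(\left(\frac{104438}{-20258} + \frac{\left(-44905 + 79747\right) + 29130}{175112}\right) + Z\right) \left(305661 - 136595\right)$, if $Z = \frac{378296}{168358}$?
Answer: $- \frac{163764625512339163}{380890529651} \approx -4.2995 \cdot 10^{5}$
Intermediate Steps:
$Z = \frac{189148}{84179}$ ($Z = 378296 \cdot \frac{1}{168358} = \frac{189148}{84179} \approx 2.247$)
$\left(\left(\frac{104438}{-20258} + \frac{\left(-44905 + 79747\right) + 29130}{175112}\right) + Z\right) \left(305661 - 136595\right) = \left(\left(\frac{104438}{-20258} + \frac{\left(-44905 + 79747\right) + 29130}{175112}\right) + \frac{189148}{84179}\right) \left(305661 - 136595\right) = \left(\left(104438 \left(- \frac{1}{20258}\right) + \left(34842 + 29130\right) \frac{1}{175112}\right) + \frac{189148}{84179}\right) 169066 = \left(\left(- \frac{52219}{10129} + 63972 \cdot \frac{1}{175112}\right) + \frac{189148}{84179}\right) 169066 = \left(\left(- \frac{52219}{10129} + \frac{15993}{43778}\right) + \frac{189148}{84179}\right) 169066 = \left(- \frac{43347965}{9049538} + \frac{189148}{84179}\right) 169066 = \left(- \frac{1937286332111}{761781059302}\right) 169066 = - \frac{163764625512339163}{380890529651}$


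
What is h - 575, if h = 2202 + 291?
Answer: 1918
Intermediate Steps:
h = 2493
h - 575 = 2493 - 575 = 1918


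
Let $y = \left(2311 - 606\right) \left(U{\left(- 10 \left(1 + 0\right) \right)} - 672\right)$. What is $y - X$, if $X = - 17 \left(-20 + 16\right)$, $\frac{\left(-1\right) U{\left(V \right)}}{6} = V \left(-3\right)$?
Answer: $-1452728$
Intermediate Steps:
$U{\left(V \right)} = 18 V$ ($U{\left(V \right)} = - 6 V \left(-3\right) = - 6 \left(- 3 V\right) = 18 V$)
$X = 68$ ($X = \left(-17\right) \left(-4\right) = 68$)
$y = -1452660$ ($y = \left(2311 - 606\right) \left(18 \left(- 10 \left(1 + 0\right)\right) - 672\right) = 1705 \left(18 \left(\left(-10\right) 1\right) - 672\right) = 1705 \left(18 \left(-10\right) - 672\right) = 1705 \left(-180 - 672\right) = 1705 \left(-852\right) = -1452660$)
$y - X = -1452660 - 68 = -1452728$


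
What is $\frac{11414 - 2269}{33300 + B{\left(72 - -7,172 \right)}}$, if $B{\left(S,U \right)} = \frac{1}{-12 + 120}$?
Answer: $\frac{987660}{3596401} \approx 0.27462$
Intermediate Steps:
$B{\left(S,U \right)} = \frac{1}{108}$
$\frac{11414 - 2269}{33300 + B{\left(72 - -7,172 \right)}} = \frac{11414 - 2269}{33300 + \frac{1}{108}} = \frac{9145}{\frac{3596401}{108}} = 9145 \cdot \frac{108}{3596401} = \frac{987660}{3596401}$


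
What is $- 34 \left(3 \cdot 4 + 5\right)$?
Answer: $-578$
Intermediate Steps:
$- 34 \left(3 \cdot 4 + 5\right) = - 34 \left(12 + 5\right) = \left(-34\right) 17 = -578$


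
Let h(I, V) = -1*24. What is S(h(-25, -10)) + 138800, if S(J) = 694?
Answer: 139494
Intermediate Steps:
h(I, V) = -24
S(h(-25, -10)) + 138800 = 694 + 138800 = 139494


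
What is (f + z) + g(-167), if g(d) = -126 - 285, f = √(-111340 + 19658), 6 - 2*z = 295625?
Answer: -296441/2 + I*√91682 ≈ -1.4822e+5 + 302.79*I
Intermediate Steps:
z = -295619/2 (z = 3 - ½*295625 = 3 - 295625/2 = -295619/2 ≈ -1.4781e+5)
f = I*√91682 (f = √(-91682) = I*√91682 ≈ 302.79*I)
g(d) = -411
(f + z) + g(-167) = (I*√91682 - 295619/2) - 411 = (-295619/2 + I*√91682) - 411 = -296441/2 + I*√91682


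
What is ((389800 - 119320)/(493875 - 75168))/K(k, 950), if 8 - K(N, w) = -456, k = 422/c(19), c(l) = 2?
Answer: 5635/4047501 ≈ 0.0013922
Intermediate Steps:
k = 211 (k = 422/2 = 422*(½) = 211)
K(N, w) = 464 (K(N, w) = 8 - 1*(-456) = 8 + 456 = 464)
((389800 - 119320)/(493875 - 75168))/K(k, 950) = ((389800 - 119320)/(493875 - 75168))/464 = (270480/418707)*(1/464) = (270480*(1/418707))*(1/464) = (90160/139569)*(1/464) = 5635/4047501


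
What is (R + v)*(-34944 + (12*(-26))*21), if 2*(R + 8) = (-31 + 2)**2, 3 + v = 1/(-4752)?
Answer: -3364535447/198 ≈ -1.6993e+7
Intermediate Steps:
v = -14257/4752 (v = -3 + 1/(-4752) = -3 - 1/4752 = -14257/4752 ≈ -3.0002)
R = 825/2 (R = -8 + (-31 + 2)**2/2 = -8 + (1/2)*(-29)**2 = -8 + (1/2)*841 = -8 + 841/2 = 825/2 ≈ 412.50)
(R + v)*(-34944 + (12*(-26))*21) = (825/2 - 14257/4752)*(-34944 + (12*(-26))*21) = 1945943*(-34944 - 312*21)/4752 = 1945943*(-34944 - 6552)/4752 = (1945943/4752)*(-41496) = -3364535447/198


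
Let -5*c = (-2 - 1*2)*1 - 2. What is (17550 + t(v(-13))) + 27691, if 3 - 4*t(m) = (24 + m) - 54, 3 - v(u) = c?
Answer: 226244/5 ≈ 45249.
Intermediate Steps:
c = 6/5 (c = -((-2 - 1*2)*1 - 2)/5 = -((-2 - 2)*1 - 2)/5 = -(-4*1 - 2)/5 = -(-4 - 2)/5 = -⅕*(-6) = 6/5 ≈ 1.2000)
v(u) = 9/5 (v(u) = 3 - 1*6/5 = 3 - 6/5 = 9/5)
t(m) = 33/4 - m/4 (t(m) = ¾ - ((24 + m) - 54)/4 = ¾ - (-30 + m)/4 = ¾ + (15/2 - m/4) = 33/4 - m/4)
(17550 + t(v(-13))) + 27691 = (17550 + (33/4 - ¼*9/5)) + 27691 = (17550 + (33/4 - 9/20)) + 27691 = (17550 + 39/5) + 27691 = 87789/5 + 27691 = 226244/5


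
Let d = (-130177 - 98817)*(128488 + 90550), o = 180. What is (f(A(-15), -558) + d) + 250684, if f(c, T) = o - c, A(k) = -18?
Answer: -50158136890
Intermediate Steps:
f(c, T) = 180 - c
d = -50158387772 (d = -228994*219038 = -50158387772)
(f(A(-15), -558) + d) + 250684 = ((180 - 1*(-18)) - 50158387772) + 250684 = ((180 + 18) - 50158387772) + 250684 = (198 - 50158387772) + 250684 = -50158387574 + 250684 = -50158136890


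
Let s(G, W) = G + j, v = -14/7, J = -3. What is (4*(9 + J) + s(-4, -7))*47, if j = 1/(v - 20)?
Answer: 20633/22 ≈ 937.86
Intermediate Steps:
v = -2 (v = -14*⅐ = -2)
j = -1/22 (j = 1/(-2 - 20) = 1/(-22) = -1/22 ≈ -0.045455)
s(G, W) = -1/22 + G (s(G, W) = G - 1/22 = -1/22 + G)
(4*(9 + J) + s(-4, -7))*47 = (4*(9 - 3) + (-1/22 - 4))*47 = (4*6 - 89/22)*47 = (24 - 89/22)*47 = (439/22)*47 = 20633/22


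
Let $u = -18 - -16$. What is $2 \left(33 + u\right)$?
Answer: $62$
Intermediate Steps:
$u = -2$ ($u = -18 + 16 = -2$)
$2 \left(33 + u\right) = 2 \left(33 - 2\right) = 2 \cdot 31 = 62$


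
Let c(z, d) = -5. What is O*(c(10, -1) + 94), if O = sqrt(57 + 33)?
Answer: 267*sqrt(10) ≈ 844.33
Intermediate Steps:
O = 3*sqrt(10) (O = sqrt(90) = 3*sqrt(10) ≈ 9.4868)
O*(c(10, -1) + 94) = (3*sqrt(10))*(-5 + 94) = (3*sqrt(10))*89 = 267*sqrt(10)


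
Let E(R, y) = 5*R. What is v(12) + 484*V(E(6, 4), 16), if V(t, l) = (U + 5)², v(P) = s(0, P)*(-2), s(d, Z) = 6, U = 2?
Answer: 23704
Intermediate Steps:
v(P) = -12 (v(P) = 6*(-2) = -12)
V(t, l) = 49 (V(t, l) = (2 + 5)² = 7² = 49)
v(12) + 484*V(E(6, 4), 16) = -12 + 484*49 = -12 + 23716 = 23704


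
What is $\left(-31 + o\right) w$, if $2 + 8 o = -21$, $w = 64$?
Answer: $-2168$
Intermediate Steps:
$o = - \frac{23}{8}$ ($o = - \frac{1}{4} + \frac{1}{8} \left(-21\right) = - \frac{1}{4} - \frac{21}{8} = - \frac{23}{8} \approx -2.875$)
$\left(-31 + o\right) w = \left(-31 - \frac{23}{8}\right) 64 = \left(- \frac{271}{8}\right) 64 = -2168$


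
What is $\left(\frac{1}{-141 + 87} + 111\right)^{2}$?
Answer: $\frac{35916049}{2916} \approx 12317.0$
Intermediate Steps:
$\left(\frac{1}{-141 + 87} + 111\right)^{2} = \left(\frac{1}{-54} + 111\right)^{2} = \left(- \frac{1}{54} + 111\right)^{2} = \left(\frac{5993}{54}\right)^{2} = \frac{35916049}{2916}$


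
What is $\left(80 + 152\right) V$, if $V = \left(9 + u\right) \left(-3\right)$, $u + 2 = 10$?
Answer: $-11832$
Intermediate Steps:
$u = 8$ ($u = -2 + 10 = 8$)
$V = -51$ ($V = \left(9 + 8\right) \left(-3\right) = 17 \left(-3\right) = -51$)
$\left(80 + 152\right) V = \left(80 + 152\right) \left(-51\right) = 232 \left(-51\right) = -11832$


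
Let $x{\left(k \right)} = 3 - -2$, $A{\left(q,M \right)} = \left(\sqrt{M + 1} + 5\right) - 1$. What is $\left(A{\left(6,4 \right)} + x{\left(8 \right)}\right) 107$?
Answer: $963 + 107 \sqrt{5} \approx 1202.3$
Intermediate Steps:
$A{\left(q,M \right)} = 4 + \sqrt{1 + M}$ ($A{\left(q,M \right)} = \left(\sqrt{1 + M} + 5\right) - 1 = \left(5 + \sqrt{1 + M}\right) - 1 = 4 + \sqrt{1 + M}$)
$x{\left(k \right)} = 5$ ($x{\left(k \right)} = 3 + 2 = 5$)
$\left(A{\left(6,4 \right)} + x{\left(8 \right)}\right) 107 = \left(\left(4 + \sqrt{1 + 4}\right) + 5\right) 107 = \left(\left(4 + \sqrt{5}\right) + 5\right) 107 = \left(9 + \sqrt{5}\right) 107 = 963 + 107 \sqrt{5}$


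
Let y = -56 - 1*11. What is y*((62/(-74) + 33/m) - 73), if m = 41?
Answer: 7422997/1517 ≈ 4893.2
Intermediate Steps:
y = -67 (y = -56 - 11 = -67)
y*((62/(-74) + 33/m) - 73) = -67*((62/(-74) + 33/41) - 73) = -67*((62*(-1/74) + 33*(1/41)) - 73) = -67*((-31/37 + 33/41) - 73) = -67*(-50/1517 - 73) = -67*(-110791/1517) = 7422997/1517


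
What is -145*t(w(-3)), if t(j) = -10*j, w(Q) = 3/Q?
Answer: -1450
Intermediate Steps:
-145*t(w(-3)) = -(-1450)*3/(-3) = -(-1450)*3*(-⅓) = -(-1450)*(-1) = -145*10 = -1450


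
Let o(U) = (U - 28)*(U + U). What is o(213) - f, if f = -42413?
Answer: 121223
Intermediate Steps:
o(U) = 2*U*(-28 + U) (o(U) = (-28 + U)*(2*U) = 2*U*(-28 + U))
o(213) - f = 2*213*(-28 + 213) - 1*(-42413) = 2*213*185 + 42413 = 78810 + 42413 = 121223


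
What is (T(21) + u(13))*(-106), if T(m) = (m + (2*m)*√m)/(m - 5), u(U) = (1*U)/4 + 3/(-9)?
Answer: -10759/24 - 1113*√21/4 ≈ -1723.4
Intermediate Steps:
u(U) = -⅓ + U/4 (u(U) = U*(¼) + 3*(-⅑) = U/4 - ⅓ = -⅓ + U/4)
T(m) = (m + 2*m^(3/2))/(-5 + m)
(T(21) + u(13))*(-106) = ((21 + 2*21^(3/2))/(-5 + 21) + (-⅓ + (¼)*13))*(-106) = ((21 + 2*(21*√21))/16 + (-⅓ + 13/4))*(-106) = ((21 + 42*√21)/16 + 35/12)*(-106) = ((21/16 + 21*√21/8) + 35/12)*(-106) = (203/48 + 21*√21/8)*(-106) = -10759/24 - 1113*√21/4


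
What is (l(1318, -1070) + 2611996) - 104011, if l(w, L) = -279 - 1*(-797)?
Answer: 2508503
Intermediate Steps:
l(w, L) = 518 (l(w, L) = -279 + 797 = 518)
(l(1318, -1070) + 2611996) - 104011 = (518 + 2611996) - 104011 = 2612514 - 104011 = 2508503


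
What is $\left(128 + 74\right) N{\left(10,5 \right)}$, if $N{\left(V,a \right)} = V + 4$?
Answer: $2828$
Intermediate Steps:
$N{\left(V,a \right)} = 4 + V$
$\left(128 + 74\right) N{\left(10,5 \right)} = \left(128 + 74\right) \left(4 + 10\right) = 202 \cdot 14 = 2828$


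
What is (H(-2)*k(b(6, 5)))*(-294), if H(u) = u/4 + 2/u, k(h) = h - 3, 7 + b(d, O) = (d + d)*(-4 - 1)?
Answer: -30870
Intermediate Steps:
b(d, O) = -7 - 10*d (b(d, O) = -7 + (d + d)*(-4 - 1) = -7 + (2*d)*(-5) = -7 - 10*d)
k(h) = -3 + h
H(u) = 2/u + u/4 (H(u) = u*(¼) + 2/u = u/4 + 2/u = 2/u + u/4)
(H(-2)*k(b(6, 5)))*(-294) = ((2/(-2) + (¼)*(-2))*(-3 + (-7 - 10*6)))*(-294) = ((2*(-½) - ½)*(-3 + (-7 - 60)))*(-294) = ((-1 - ½)*(-3 - 67))*(-294) = -3/2*(-70)*(-294) = 105*(-294) = -30870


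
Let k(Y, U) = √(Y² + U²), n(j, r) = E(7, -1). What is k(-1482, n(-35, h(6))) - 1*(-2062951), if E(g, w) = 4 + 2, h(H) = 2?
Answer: 2062951 + 6*√61010 ≈ 2.0644e+6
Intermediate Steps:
E(g, w) = 6
n(j, r) = 6
k(Y, U) = √(U² + Y²)
k(-1482, n(-35, h(6))) - 1*(-2062951) = √(6² + (-1482)²) - 1*(-2062951) = √(36 + 2196324) + 2062951 = √2196360 + 2062951 = 6*√61010 + 2062951 = 2062951 + 6*√61010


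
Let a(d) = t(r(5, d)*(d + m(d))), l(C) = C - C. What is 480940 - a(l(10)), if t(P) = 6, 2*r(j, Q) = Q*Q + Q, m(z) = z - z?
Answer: 480934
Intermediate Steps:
l(C) = 0
m(z) = 0
r(j, Q) = Q/2 + Q²/2 (r(j, Q) = (Q*Q + Q)/2 = (Q² + Q)/2 = (Q + Q²)/2 = Q/2 + Q²/2)
a(d) = 6
480940 - a(l(10)) = 480940 - 1*6 = 480940 - 6 = 480934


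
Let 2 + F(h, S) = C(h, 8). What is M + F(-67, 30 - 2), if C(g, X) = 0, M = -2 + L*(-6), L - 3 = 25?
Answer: -172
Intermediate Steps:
L = 28 (L = 3 + 25 = 28)
M = -170 (M = -2 + 28*(-6) = -2 - 168 = -170)
F(h, S) = -2 (F(h, S) = -2 + 0 = -2)
M + F(-67, 30 - 2) = -170 - 2 = -172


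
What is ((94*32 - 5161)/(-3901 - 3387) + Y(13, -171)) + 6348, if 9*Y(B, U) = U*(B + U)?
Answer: 68144953/7288 ≈ 9350.3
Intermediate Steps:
Y(B, U) = U*(B + U)/9 (Y(B, U) = (U*(B + U))/9 = U*(B + U)/9)
((94*32 - 5161)/(-3901 - 3387) + Y(13, -171)) + 6348 = ((94*32 - 5161)/(-3901 - 3387) + (⅑)*(-171)*(13 - 171)) + 6348 = ((3008 - 5161)/(-7288) + (⅑)*(-171)*(-158)) + 6348 = (-2153*(-1/7288) + 3002) + 6348 = (2153/7288 + 3002) + 6348 = 21880729/7288 + 6348 = 68144953/7288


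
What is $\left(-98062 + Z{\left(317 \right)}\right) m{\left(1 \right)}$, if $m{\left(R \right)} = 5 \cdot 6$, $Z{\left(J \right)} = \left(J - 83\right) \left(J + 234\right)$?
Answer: $926160$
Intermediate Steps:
$Z{\left(J \right)} = \left(-83 + J\right) \left(234 + J\right)$
$m{\left(R \right)} = 30$
$\left(-98062 + Z{\left(317 \right)}\right) m{\left(1 \right)} = \left(-98062 + \left(-19422 + 317^{2} + 151 \cdot 317\right)\right) 30 = \left(-98062 + \left(-19422 + 100489 + 47867\right)\right) 30 = \left(-98062 + 128934\right) 30 = 30872 \cdot 30 = 926160$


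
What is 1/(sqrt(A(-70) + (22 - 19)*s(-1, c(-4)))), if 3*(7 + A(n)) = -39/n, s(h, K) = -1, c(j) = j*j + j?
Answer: -I*sqrt(48090)/687 ≈ -0.31921*I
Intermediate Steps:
c(j) = j + j**2 (c(j) = j**2 + j = j + j**2)
A(n) = -7 - 13/n (A(n) = -7 + (-39/n)/3 = -7 - 13/n)
1/(sqrt(A(-70) + (22 - 19)*s(-1, c(-4)))) = 1/(sqrt((-7 - 13/(-70)) + (22 - 19)*(-1))) = 1/(sqrt((-7 - 13*(-1/70)) + 3*(-1))) = 1/(sqrt((-7 + 13/70) - 3)) = 1/(sqrt(-477/70 - 3)) = 1/(sqrt(-687/70)) = 1/(I*sqrt(48090)/70) = -I*sqrt(48090)/687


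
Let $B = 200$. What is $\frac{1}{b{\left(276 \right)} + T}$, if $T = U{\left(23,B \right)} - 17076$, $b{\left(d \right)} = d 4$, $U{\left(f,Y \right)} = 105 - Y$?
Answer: $- \frac{1}{16067} \approx -6.2239 \cdot 10^{-5}$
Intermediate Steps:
$b{\left(d \right)} = 4 d$
$T = -17171$ ($T = \left(105 - 200\right) - 17076 = -95 - 17076 = -17171$)
$\frac{1}{b{\left(276 \right)} + T} = \frac{1}{4 \cdot 276 - 17171} = \frac{1}{1104 - 17171} = \frac{1}{-16067} = - \frac{1}{16067}$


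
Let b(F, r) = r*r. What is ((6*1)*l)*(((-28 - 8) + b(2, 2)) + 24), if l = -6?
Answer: 288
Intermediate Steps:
b(F, r) = r²
((6*1)*l)*(((-28 - 8) + b(2, 2)) + 24) = ((6*1)*(-6))*(((-28 - 8) + 2²) + 24) = (6*(-6))*((-36 + 4) + 24) = -36*(-32 + 24) = -36*(-8) = 288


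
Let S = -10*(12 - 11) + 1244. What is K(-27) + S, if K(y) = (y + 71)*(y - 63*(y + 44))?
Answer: -47078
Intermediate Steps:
S = 1234 (S = -10*1 + 1244 = -10 + 1244 = 1234)
K(y) = (-2772 - 62*y)*(71 + y) (K(y) = (71 + y)*(y - 63*(44 + y)) = (71 + y)*(y + (-2772 - 63*y)) = (71 + y)*(-2772 - 62*y) = (-2772 - 62*y)*(71 + y))
K(-27) + S = (-196812 - 7174*(-27) - 62*(-27)²) + 1234 = (-196812 + 193698 - 62*729) + 1234 = (-196812 + 193698 - 45198) + 1234 = -48312 + 1234 = -47078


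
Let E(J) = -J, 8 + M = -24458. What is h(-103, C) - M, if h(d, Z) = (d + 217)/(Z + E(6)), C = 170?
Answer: 2006269/82 ≈ 24467.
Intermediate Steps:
M = -24466 (M = -8 - 24458 = -24466)
h(d, Z) = (217 + d)/(-6 + Z) (h(d, Z) = (d + 217)/(Z - 1*6) = (217 + d)/(Z - 6) = (217 + d)/(-6 + Z))
h(-103, C) - M = (217 - 103)/(-6 + 170) - 1*(-24466) = 114/164 + 24466 = (1/164)*114 + 24466 = 57/82 + 24466 = 2006269/82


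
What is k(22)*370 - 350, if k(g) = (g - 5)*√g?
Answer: -350 + 6290*√22 ≈ 29153.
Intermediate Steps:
k(g) = √g*(-5 + g) (k(g) = (-5 + g)*√g = √g*(-5 + g))
k(22)*370 - 350 = (√22*(-5 + 22))*370 - 350 = (√22*17)*370 - 350 = (17*√22)*370 - 350 = 6290*√22 - 350 = -350 + 6290*√22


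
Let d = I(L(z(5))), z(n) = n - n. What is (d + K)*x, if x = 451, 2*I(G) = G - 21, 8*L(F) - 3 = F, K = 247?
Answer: 1707937/16 ≈ 1.0675e+5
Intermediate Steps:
z(n) = 0
L(F) = 3/8 + F/8
I(G) = -21/2 + G/2 (I(G) = (G - 21)/2 = (-21 + G)/2 = -21/2 + G/2)
d = -165/16 (d = -21/2 + (3/8 + (1/8)*0)/2 = -21/2 + (3/8 + 0)/2 = -21/2 + (1/2)*(3/8) = -21/2 + 3/16 = -165/16 ≈ -10.313)
(d + K)*x = (-165/16 + 247)*451 = (3787/16)*451 = 1707937/16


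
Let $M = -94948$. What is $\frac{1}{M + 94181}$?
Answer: $- \frac{1}{767} \approx -0.0013038$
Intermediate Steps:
$\frac{1}{M + 94181} = \frac{1}{-94948 + 94181} = \frac{1}{-767} = - \frac{1}{767}$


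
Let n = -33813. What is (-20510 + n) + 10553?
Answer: -43770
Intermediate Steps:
(-20510 + n) + 10553 = (-20510 - 33813) + 10553 = -54323 + 10553 = -43770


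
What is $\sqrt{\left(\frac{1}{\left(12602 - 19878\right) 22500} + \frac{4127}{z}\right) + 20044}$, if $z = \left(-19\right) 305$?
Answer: $\frac{\sqrt{8017588136055157217861}}{632466300} \approx 141.57$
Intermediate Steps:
$z = -5795$
$\sqrt{\left(\frac{1}{\left(12602 - 19878\right) 22500} + \frac{4127}{z}\right) + 20044} = \sqrt{\left(\frac{1}{\left(12602 - 19878\right) 22500} + \frac{4127}{-5795}\right) + 20044} = \sqrt{\left(\frac{1}{-7276} \cdot \frac{1}{22500} + 4127 \left(- \frac{1}{5795}\right)\right) + 20044} = \sqrt{\left(\left(- \frac{1}{7276}\right) \frac{1}{22500} - \frac{4127}{5795}\right) + 20044} = \sqrt{\left(- \frac{1}{163710000} - \frac{4127}{5795}\right) + 20044} = \sqrt{- \frac{135126235159}{189739890000} + 20044} = \sqrt{\frac{3803011228924841}{189739890000}} = \frac{\sqrt{8017588136055157217861}}{632466300}$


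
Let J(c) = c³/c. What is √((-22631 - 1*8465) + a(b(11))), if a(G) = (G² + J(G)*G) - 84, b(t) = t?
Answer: 4*I*√1858 ≈ 172.42*I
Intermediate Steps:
J(c) = c²
a(G) = -84 + G² + G³ (a(G) = (G² + G²*G) - 84 = (G² + G³) - 84 = -84 + G² + G³)
√((-22631 - 1*8465) + a(b(11))) = √((-22631 - 1*8465) + (-84 + 11² + 11³)) = √((-22631 - 8465) + (-84 + 121 + 1331)) = √(-31096 + 1368) = √(-29728) = 4*I*√1858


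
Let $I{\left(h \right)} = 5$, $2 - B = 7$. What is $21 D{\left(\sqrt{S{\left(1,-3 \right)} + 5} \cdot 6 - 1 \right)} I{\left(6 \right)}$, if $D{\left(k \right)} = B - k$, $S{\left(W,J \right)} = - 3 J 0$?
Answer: $-420 - 630 \sqrt{5} \approx -1828.7$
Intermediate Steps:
$B = -5$ ($B = 2 - 7 = -5$)
$S{\left(W,J \right)} = 0$
$D{\left(k \right)} = -5 - k$
$21 D{\left(\sqrt{S{\left(1,-3 \right)} + 5} \cdot 6 - 1 \right)} I{\left(6 \right)} = 21 \left(-5 - \left(\sqrt{0 + 5} \cdot 6 - 1\right)\right) 5 = 21 \left(-5 - \left(\sqrt{5} \cdot 6 - 1\right)\right) 5 = 21 \left(-5 - \left(6 \sqrt{5} - 1\right)\right) 5 = 21 \left(-5 - \left(-1 + 6 \sqrt{5}\right)\right) 5 = 21 \left(-5 + \left(1 - 6 \sqrt{5}\right)\right) 5 = 21 \left(-4 - 6 \sqrt{5}\right) 5 = \left(-84 - 126 \sqrt{5}\right) 5 = -420 - 630 \sqrt{5}$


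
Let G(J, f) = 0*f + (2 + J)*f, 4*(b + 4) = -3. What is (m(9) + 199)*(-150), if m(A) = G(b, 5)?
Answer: -55575/2 ≈ -27788.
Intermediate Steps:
b = -19/4 (b = -4 + (1/4)*(-3) = -4 - 3/4 = -19/4 ≈ -4.7500)
G(J, f) = f*(2 + J) (G(J, f) = 0 + f*(2 + J) = f*(2 + J))
m(A) = -55/4 (m(A) = 5*(2 - 19/4) = 5*(-11/4) = -55/4)
(m(9) + 199)*(-150) = (-55/4 + 199)*(-150) = (741/4)*(-150) = -55575/2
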